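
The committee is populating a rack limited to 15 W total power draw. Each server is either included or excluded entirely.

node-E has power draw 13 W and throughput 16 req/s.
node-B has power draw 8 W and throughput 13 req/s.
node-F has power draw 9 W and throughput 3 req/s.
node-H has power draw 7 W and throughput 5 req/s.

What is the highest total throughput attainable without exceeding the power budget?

18

node-B + node-H: power draw 8 + 7 = 15 ≤ 15, throughput 13 + 5 = 18.
node-E: power draw 13 ≤ 15, throughput 16.
Best is node-B and node-H with total throughput 18.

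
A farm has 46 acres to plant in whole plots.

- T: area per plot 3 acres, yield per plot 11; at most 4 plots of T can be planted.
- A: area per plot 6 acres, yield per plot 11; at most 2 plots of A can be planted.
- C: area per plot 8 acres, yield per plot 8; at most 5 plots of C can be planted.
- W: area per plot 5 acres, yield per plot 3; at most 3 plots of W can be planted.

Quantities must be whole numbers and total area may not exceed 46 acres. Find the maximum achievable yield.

This is a bounded integer knapsack.
T has the best ratio (11/3); taking only T gives at most 4×11 = 44 (stopped by the supply cap of 4).
Mixing does better — 4×T, 2×A, 2×C, and 1×W: area 45 ≤ 46, yield 4·11 + 2·11 + 2·8 + 1·3 = 85.

85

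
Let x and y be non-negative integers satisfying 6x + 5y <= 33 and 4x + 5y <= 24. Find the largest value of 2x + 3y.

The continuous relaxation peaks at (0, 4.8) with value 14.40; rounding to a feasible lattice point costs some objective.
(x,y)=(1,4): 6·1+5·4=26≤33, 4·1+5·4=24≤24, objective 14.
(x,y)=(2,3): 6·2+5·3=27≤33, 4·2+5·3=23≤24, objective 13.
(x,y)=(0,4): 6·0+5·4=20≤33, 4·0+5·4=20≤24, objective 12.
Maximum is 14 at (x,y)=(1,4).

14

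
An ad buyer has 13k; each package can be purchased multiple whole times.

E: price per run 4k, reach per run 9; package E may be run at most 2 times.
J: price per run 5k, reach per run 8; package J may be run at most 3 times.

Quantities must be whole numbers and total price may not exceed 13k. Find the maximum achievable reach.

26

2×E and 1×J: price 13 ≤ 13, reach 2·9 + 1·8 = 26.
2×E: price 8 ≤ 13, reach 2·9 = 18.
Best is 26.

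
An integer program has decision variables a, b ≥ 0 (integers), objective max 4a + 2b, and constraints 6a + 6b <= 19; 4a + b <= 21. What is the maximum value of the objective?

The continuous relaxation peaks at (3.17, 0) with value 12.67; rounding to a feasible lattice point costs some objective.
(a,b)=(3,0): 6·3+6·0=18≤19, 4·3+1·0=12≤21, objective 12.
(a,b)=(2,1): 6·2+6·1=18≤19, 4·2+1·1=9≤21, objective 10.
(a,b)=(2,0): 6·2+6·0=12≤19, 4·2+1·0=8≤21, objective 8.
Maximum is 12 at (a,b)=(3,0).

12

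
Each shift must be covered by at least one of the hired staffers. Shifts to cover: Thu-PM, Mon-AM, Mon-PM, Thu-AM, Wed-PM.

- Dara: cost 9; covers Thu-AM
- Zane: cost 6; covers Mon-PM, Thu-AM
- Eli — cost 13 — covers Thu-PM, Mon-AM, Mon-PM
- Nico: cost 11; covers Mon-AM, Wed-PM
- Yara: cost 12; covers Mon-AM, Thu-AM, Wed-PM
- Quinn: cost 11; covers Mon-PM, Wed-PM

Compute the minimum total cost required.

This is an integer covering problem.
Choose Eli and Yara: together they cover Thu-PM, Mon-AM, Mon-PM, Thu-AM, Wed-PM — every shift.
Total cost: 13 + 12 = 25.

25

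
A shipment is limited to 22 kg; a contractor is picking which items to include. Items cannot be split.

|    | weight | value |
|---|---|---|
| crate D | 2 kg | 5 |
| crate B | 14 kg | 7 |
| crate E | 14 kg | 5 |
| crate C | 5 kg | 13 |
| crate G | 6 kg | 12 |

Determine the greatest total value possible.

Allowing fractional choices, the relaxed optimum would be about 34.5, but items are indivisible.
crate C + crate G: weight 5 + 6 = 11 ≤ 22, value 13 + 12 = 25.
crate D + crate B + crate C: weight 2 + 14 + 5 = 21 ≤ 22, value 5 + 7 + 13 = 25.
crate D + crate C + crate G: weight 2 + 5 + 6 = 13 ≤ 22, value 5 + 13 + 12 = 30.
Best is crate D, crate C, and crate G with total value 30.

30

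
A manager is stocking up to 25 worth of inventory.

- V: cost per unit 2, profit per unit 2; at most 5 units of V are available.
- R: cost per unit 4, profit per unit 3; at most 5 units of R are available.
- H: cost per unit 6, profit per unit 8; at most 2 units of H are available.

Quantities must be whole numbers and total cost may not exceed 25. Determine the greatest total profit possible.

H has the best ratio (8/6); taking only H gives at most 2×8 = 16 (stopped by the supply cap of 2).
Mixing does better — 4×V, 1×R, and 2×H: cost 24 ≤ 25, profit 4·2 + 1·3 + 2·8 = 27.

27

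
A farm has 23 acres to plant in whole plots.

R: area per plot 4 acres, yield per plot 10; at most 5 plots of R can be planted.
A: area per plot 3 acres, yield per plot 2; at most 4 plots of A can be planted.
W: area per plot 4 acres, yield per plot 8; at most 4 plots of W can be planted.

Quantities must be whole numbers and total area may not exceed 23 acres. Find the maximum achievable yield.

4×R, 1×A, and 1×W: area 23 ≤ 23, yield 4·10 + 1·2 + 1·8 = 50.
5×R and 1×A: area 23 ≤ 23, yield 5·10 + 1·2 = 52.
Best is 52.

52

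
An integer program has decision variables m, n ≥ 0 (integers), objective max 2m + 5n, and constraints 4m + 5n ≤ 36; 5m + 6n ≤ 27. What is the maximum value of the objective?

Relaxing integrality, the LP optimum is 22.50 at (m,n) = (0, 4.5), which is not an integer point.
(m,n)=(0,4): 4·0+5·4=20≤36, 5·0+6·4=24≤27, objective 20.
(m,n)=(1,3): 4·1+5·3=19≤36, 5·1+6·3=23≤27, objective 17.
(m,n)=(0,3): 4·0+5·3=15≤36, 5·0+6·3=18≤27, objective 15.
No feasible integer point exceeds 20.

20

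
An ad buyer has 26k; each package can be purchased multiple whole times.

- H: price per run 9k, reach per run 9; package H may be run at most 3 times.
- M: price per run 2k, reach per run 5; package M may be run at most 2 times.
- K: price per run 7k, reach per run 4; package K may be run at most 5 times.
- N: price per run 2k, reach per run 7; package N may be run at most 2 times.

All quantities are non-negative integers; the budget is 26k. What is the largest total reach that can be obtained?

42

2×H, 2×M, and 2×N: price 26 ≤ 26, reach 2·9 + 2·5 + 2·7 = 42.
1×H, 2×M, 1×K, and 2×N: price 24 ≤ 26, reach 1·9 + 2·5 + 1·4 + 2·7 = 37.
Best is 42.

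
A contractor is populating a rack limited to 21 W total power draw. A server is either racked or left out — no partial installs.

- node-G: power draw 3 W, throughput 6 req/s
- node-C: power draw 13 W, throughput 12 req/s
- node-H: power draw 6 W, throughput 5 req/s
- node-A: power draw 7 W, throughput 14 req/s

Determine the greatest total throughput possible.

Treat it as a binary knapsack problem.
Allowing fractional choices, the relaxed optimum would be about 30.2, but servers are indivisible.
node-G + node-H + node-A: power draw 3 + 6 + 7 = 16 ≤ 21, throughput 6 + 5 + 14 = 25.
node-G + node-A: power draw 3 + 7 = 10 ≤ 21, throughput 6 + 14 = 20.
node-C + node-A: power draw 13 + 7 = 20 ≤ 21, throughput 12 + 14 = 26.
Best is node-C and node-A with total throughput 26.

26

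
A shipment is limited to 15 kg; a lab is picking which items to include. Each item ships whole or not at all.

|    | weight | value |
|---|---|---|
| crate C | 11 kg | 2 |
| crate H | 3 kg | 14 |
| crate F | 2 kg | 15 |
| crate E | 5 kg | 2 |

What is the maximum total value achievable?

Take crate H, crate F, and crate E: weight 3 + 2 + 5 = 10 ≤ 15, value 14 + 15 + 2 = 31.
No other feasible combination does better.

31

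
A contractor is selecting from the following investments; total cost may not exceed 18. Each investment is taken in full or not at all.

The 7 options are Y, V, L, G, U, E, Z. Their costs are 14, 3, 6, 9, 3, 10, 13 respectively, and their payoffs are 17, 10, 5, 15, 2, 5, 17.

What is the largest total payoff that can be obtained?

30

Allowing fractional choices, the relaxed optimum would be about 32.8, but investments are indivisible.
V + L + G: cost 3 + 6 + 9 = 18 ≤ 18, payoff 10 + 5 + 15 = 30.
V + G + U: cost 3 + 9 + 3 = 15 ≤ 18, payoff 10 + 15 + 2 = 27.
Best is V, L, and G with total payoff 30.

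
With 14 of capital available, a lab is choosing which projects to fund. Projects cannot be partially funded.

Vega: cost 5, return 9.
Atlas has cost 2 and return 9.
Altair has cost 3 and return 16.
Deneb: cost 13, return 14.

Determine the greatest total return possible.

Allowing fractional choices, the relaxed optimum would be about 38.3, but projects are indivisible.
Vega + Atlas + Altair: cost 5 + 2 + 3 = 10 ≤ 14, return 9 + 9 + 16 = 34.
Atlas + Altair: cost 2 + 3 = 5 ≤ 14, return 9 + 16 = 25.
Best is Vega, Atlas, and Altair with total return 34.

34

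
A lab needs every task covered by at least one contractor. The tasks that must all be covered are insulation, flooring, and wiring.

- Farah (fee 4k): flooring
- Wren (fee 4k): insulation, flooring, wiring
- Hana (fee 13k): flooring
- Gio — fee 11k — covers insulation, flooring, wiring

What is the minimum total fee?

4

Wren alone covers insulation, flooring, wiring — every task.
Total fee: 4.
No cover costs less than 4.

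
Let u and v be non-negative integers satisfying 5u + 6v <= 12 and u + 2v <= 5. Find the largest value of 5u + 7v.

(u,v)=(0,2): 5·0+6·2=12≤12, 1·0+2·2=4≤5, objective 14.
(u,v)=(1,1): 5·1+6·1=11≤12, 1·1+2·1=3≤5, objective 12.
(u,v)=(0,1): 5·0+6·1=6≤12, 1·0+2·1=2≤5, objective 7.
No feasible integer point exceeds 14.

14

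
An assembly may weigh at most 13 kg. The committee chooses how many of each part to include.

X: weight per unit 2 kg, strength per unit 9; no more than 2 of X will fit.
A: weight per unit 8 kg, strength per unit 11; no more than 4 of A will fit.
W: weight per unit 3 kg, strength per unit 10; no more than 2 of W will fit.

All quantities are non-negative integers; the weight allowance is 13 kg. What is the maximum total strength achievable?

38

Take 2×X and 2×W: weight 10 ≤ 13, strength 2·9 + 2·10 = 38.
X has the best ratio (9/2) and is taken to its limit of 2; remaining capacity is filled optimally with the others.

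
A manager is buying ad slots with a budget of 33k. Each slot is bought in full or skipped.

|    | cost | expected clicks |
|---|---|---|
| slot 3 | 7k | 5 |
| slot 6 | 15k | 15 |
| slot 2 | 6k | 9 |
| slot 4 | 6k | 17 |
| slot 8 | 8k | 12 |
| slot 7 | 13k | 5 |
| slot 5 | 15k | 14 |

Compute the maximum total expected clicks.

slot 6 + slot 4 + slot 8: cost 15 + 6 + 8 = 29 ≤ 33, expected clicks 15 + 17 + 12 = 44.
slot 3 + slot 2 + slot 4 + slot 8: cost 7 + 6 + 6 + 8 = 27 ≤ 33, expected clicks 5 + 9 + 17 + 12 = 43.
Best is slot 6, slot 4, and slot 8 with total expected clicks 44.

44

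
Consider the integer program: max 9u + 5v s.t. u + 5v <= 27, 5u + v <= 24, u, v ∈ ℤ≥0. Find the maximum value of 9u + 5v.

(u,v)=(4,4) is feasible, giving 56.
(u,v)=(4,3) is feasible, giving 51.
No feasible integer point exceeds 56.

56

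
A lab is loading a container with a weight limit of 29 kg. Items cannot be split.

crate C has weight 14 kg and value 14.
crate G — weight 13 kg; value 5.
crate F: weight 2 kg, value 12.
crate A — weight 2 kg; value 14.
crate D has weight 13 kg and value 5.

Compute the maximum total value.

40

Allowing fractional choices, the relaxed optimum would be about 44.2, but items are indivisible.
crate C + crate F + crate A: weight 14 + 2 + 2 = 18 ≤ 29, value 14 + 12 + 14 = 40.
crate C + crate A + crate D: weight 14 + 2 + 13 = 29 ≤ 29, value 14 + 14 + 5 = 33.
crate C + crate G + crate A: weight 14 + 13 + 2 = 29 ≤ 29, value 14 + 5 + 14 = 33.
Best is crate C, crate F, and crate A with total value 40.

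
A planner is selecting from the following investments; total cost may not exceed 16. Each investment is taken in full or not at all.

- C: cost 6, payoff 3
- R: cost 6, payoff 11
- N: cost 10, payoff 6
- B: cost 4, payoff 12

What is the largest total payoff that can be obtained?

Take C, R, and B: cost 6 + 6 + 4 = 16 ≤ 16, payoff 3 + 11 + 12 = 26.
No other feasible combination does better.

26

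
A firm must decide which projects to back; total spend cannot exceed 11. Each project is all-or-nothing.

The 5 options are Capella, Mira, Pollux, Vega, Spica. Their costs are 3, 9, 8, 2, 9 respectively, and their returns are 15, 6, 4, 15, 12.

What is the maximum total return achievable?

30

This is an integer program with binary decision variables.
Vega + Spica: cost 2 + 9 = 11 ≤ 11, return 15 + 12 = 27.
Capella + Vega: cost 3 + 2 = 5 ≤ 11, return 15 + 15 = 30.
Mira + Vega: cost 9 + 2 = 11 ≤ 11, return 6 + 15 = 21.
Best is Capella and Vega with total return 30.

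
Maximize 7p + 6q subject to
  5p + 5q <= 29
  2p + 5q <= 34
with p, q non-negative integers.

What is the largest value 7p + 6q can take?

The continuous relaxation peaks at (5.8, 0) with value 40.60; rounding to a feasible lattice point costs some objective.
(p,q)=(5,0): 5·5+5·0=25≤29, 2·5+5·0=10≤34, objective 35.
(p,q)=(4,1): 5·4+5·1=25≤29, 2·4+5·1=13≤34, objective 34.
(p,q)=(4,0): 5·4+5·0=20≤29, 2·4+5·0=8≤34, objective 28.
No feasible integer point exceeds 35.

35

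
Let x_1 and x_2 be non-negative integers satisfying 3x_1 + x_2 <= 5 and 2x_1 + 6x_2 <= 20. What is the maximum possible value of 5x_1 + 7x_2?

Relaxing integrality, the LP optimum is 25.00 at (x_1,x_2) = (0.625, 3.12), which is not an integer point.
(x_1,x_2)=(0,3): 3·0+1·3=3≤5, 2·0+6·3=18≤20, objective 21.
(x_1,x_2)=(1,2): 3·1+1·2=5≤5, 2·1+6·2=14≤20, objective 19.
(x_1,x_2)=(0,2): 3·0+1·2=2≤5, 2·0+6·2=12≤20, objective 14.
No feasible integer point exceeds 21.

21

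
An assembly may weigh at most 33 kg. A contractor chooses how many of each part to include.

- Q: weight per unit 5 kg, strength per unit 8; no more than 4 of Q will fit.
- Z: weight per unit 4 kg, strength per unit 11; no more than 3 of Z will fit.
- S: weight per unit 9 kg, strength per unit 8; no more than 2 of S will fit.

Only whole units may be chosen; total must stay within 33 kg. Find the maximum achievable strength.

Z has the best ratio (11/4); taking only Z gives at most 3×11 = 33 (stopped by the supply cap of 3).
Mixing does better — 4×Q and 3×Z: weight 32 ≤ 33, strength 4·8 + 3·11 = 65.

65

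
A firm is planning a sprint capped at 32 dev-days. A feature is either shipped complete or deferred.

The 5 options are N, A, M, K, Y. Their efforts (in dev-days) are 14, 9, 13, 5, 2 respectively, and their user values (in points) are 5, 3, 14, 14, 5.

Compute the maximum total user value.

This is a 0-1 knapsack instance.
M + K + Y: effort 13 + 5 + 2 = 20 ≤ 32, user value 14 + 14 + 5 = 33.
A + M + K + Y: effort 9 + 13 + 5 + 2 = 29 ≤ 32, user value 3 + 14 + 14 + 5 = 36.
Best is A, M, K, and Y with total user value 36.

36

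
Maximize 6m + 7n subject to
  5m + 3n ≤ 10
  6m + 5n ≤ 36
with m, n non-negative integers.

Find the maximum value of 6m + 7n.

The continuous relaxation peaks at (0, 3.33) with value 23.33; rounding to a feasible lattice point costs some objective.
(m,n)=(0,3): 5·0+3·3=9≤10, 6·0+5·3=15≤36, objective 21.
(m,n)=(0,2): 5·0+3·2=6≤10, 6·0+5·2=10≤36, objective 14.
No feasible integer point exceeds 21.

21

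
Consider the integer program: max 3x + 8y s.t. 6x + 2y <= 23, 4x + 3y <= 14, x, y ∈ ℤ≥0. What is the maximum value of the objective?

(x,y)=(0,4) is feasible, giving 32.
(x,y)=(1,3) is feasible, giving 27.
(x,y)=(0,3) is feasible, giving 24.
The best lattice point is (0,4), giving 32.

32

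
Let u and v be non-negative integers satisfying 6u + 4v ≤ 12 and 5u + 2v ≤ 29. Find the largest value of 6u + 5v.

15

(u,v)=(0,3): 6·0+4·3=12≤12, 5·0+2·3=6≤29, objective 15.
(u,v)=(0,2): 6·0+4·2=8≤12, 5·0+2·2=4≤29, objective 10.
The best lattice point is (0,3), giving 15.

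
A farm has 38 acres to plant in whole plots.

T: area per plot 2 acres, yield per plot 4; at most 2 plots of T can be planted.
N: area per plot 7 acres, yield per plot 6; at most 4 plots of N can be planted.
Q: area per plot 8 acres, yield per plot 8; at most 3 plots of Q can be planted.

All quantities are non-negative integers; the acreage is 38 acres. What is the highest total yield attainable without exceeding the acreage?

38

T has the best ratio (4/2); taking only T gives at most 2×4 = 8 (stopped by the supply cap of 2).
Mixing does better — 2×T, 1×N, and 3×Q: area 35 ≤ 38, yield 2·4 + 1·6 + 3·8 = 38.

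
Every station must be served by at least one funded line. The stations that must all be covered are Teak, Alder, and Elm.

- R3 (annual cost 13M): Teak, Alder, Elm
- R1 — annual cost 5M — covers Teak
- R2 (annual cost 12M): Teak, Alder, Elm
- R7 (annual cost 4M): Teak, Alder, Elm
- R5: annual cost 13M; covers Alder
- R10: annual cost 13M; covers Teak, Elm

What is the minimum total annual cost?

This is an integer covering problem.
R7 alone covers Teak, Alder, Elm — every station.
Total annual cost: 4.

4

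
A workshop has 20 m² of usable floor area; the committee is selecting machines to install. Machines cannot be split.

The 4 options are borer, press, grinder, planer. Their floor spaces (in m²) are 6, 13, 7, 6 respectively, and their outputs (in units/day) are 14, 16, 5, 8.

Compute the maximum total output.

30

borer + press: floor space 6 + 13 = 19 ≤ 20, output 14 + 16 = 30.
borer + grinder + planer: floor space 6 + 7 + 6 = 19 ≤ 20, output 14 + 5 + 8 = 27.
press + planer: floor space 13 + 6 = 19 ≤ 20, output 16 + 8 = 24.
Best is borer and press with total output 30.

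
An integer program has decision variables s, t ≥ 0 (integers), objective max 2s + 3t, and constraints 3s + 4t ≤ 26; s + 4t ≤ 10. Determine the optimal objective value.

16

(s,t)=(8,0): 3·8+4·0=24≤26, 1·8+4·0=8≤10, objective 16.
(s,t)=(7,0): 3·7+4·0=21≤26, 1·7+4·0=7≤10, objective 14.
Maximum is 16 at (s,t)=(8,0).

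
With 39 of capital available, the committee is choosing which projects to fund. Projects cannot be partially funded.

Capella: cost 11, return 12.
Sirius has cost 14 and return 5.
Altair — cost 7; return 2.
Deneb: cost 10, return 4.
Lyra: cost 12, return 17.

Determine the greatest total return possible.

This is an integer program with binary decision variables.
Allowing fractional choices, the relaxed optimum would be about 35.1, but projects are indivisible.
Capella + Sirius + Lyra: cost 11 + 14 + 12 = 37 ≤ 39, return 12 + 5 + 17 = 34.
Capella + Deneb + Lyra: cost 11 + 10 + 12 = 33 ≤ 39, return 12 + 4 + 17 = 33.
Best is Capella, Sirius, and Lyra with total return 34.

34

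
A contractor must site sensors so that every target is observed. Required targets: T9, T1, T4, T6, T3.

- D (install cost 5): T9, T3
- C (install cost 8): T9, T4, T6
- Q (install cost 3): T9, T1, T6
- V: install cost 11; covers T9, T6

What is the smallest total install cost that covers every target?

16

Choose D, C, and Q: together they cover T9, T1, T4, T6, T3 — every target.
Total install cost: 5 + 8 + 3 = 16.
No cover costs less than 16.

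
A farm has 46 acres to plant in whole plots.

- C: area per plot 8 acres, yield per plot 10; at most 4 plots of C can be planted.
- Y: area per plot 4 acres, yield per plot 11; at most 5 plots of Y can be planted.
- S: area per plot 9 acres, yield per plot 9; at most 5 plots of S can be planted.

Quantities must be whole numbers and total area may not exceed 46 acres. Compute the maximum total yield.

85

2×C, 5×Y, and 1×S: area 45 ≤ 46, yield 2·10 + 5·11 + 1·9 = 84.
3×C and 5×Y: area 44 ≤ 46, yield 3·10 + 5·11 = 85.
Best is 85.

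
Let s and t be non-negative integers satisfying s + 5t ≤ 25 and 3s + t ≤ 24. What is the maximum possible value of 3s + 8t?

The continuous relaxation peaks at (6.79, 3.64) with value 49.50; rounding to a feasible lattice point costs some objective.
(s,t)=(5,4): 1·5+5·4=25≤25, 3·5+1·4=19≤24, objective 47.
(s,t)=(7,3): 1·7+5·3=22≤25, 3·7+1·3=24≤24, objective 45.
No feasible integer point exceeds 47.

47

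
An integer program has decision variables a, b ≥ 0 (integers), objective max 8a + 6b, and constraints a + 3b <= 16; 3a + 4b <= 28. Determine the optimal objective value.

(a,b)=(9,0): 1·9+3·0=9≤16, 3·9+4·0=27≤28, objective 72.
(a,b)=(8,1): 1·8+3·1=11≤16, 3·8+4·1=28≤28, objective 70.
(a,b)=(8,0): 1·8+3·0=8≤16, 3·8+4·0=24≤28, objective 64.
The best lattice point is (9,0), giving 72.

72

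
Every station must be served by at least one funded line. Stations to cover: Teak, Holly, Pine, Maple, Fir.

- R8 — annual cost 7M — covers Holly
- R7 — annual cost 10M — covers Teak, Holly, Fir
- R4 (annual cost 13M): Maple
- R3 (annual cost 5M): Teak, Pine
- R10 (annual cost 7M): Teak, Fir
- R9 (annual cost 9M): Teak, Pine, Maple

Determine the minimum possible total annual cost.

19

This is a weighted set-cover instance.
Choose R7 and R9: together they cover Teak, Holly, Pine, Maple, Fir — every station.
Total annual cost: 10 + 9 = 19.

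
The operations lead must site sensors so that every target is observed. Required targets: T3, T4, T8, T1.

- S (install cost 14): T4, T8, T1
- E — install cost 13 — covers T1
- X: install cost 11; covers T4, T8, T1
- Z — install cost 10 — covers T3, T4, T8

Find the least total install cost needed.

Choose X and Z: together they cover T3, T4, T8, T1 — every target.
Total install cost: 11 + 10 = 21.

21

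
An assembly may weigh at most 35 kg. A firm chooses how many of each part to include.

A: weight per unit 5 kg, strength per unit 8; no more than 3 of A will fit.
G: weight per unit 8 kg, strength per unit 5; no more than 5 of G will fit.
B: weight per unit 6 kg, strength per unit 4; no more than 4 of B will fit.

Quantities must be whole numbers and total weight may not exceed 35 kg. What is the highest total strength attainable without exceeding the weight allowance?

Take 3×A, 1×G, and 2×B: weight 35 ≤ 35, strength 3·8 + 1·5 + 2·4 = 37.
A has the best ratio (8/5) and is taken to its limit of 3; remaining capacity is filled optimally with the others.

37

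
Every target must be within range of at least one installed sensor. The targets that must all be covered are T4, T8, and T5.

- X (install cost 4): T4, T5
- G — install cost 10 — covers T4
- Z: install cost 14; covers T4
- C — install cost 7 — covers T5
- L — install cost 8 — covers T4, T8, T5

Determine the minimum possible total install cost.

8

The greedy cost-per-new-target heuristic would pick X and L for 12, but a cheaper cover exists.
L alone covers T4, T8, T5 — every target.
Total install cost: 8.
No cover costs less than 8.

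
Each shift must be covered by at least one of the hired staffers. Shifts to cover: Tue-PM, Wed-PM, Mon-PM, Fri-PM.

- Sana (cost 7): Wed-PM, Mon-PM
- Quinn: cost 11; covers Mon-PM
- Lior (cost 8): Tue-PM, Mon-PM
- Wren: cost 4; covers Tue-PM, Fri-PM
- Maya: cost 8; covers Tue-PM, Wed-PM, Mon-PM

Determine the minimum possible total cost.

Choose Sana and Wren: together they cover Tue-PM, Wed-PM, Mon-PM, Fri-PM — every shift.
Total cost: 7 + 4 = 11.
No cover costs less than 11.

11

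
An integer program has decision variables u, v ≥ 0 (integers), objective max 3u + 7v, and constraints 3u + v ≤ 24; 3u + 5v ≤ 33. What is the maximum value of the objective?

45

Relaxing integrality, the LP optimum is 46.20 at (u,v) = (0, 6.6), which is not an integer point.
(u,v)=(1,6): 3·1+1·6=9≤24, 3·1+5·6=33≤33, objective 45.
(u,v)=(0,6): 3·0+1·6=6≤24, 3·0+5·6=30≤33, objective 42.
(u,v)=(2,5): 3·2+1·5=11≤24, 3·2+5·5=31≤33, objective 41.
No feasible integer point exceeds 45.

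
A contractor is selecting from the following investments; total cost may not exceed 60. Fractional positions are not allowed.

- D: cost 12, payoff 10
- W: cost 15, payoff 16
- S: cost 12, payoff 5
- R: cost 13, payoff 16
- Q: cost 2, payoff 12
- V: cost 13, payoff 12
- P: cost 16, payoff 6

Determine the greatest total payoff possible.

Treat it as a binary knapsack problem.
Allowing fractional choices, the relaxed optimum would be about 68.1, but investments are indivisible.
W + R + Q + V + P: cost 15 + 13 + 2 + 13 + 16 = 59 ≤ 60, payoff 16 + 16 + 12 + 12 + 6 = 62.
W + S + R + Q + V: cost 15 + 12 + 13 + 2 + 13 = 55 ≤ 60, payoff 16 + 5 + 16 + 12 + 12 = 61.
D + W + R + Q + V: cost 12 + 15 + 13 + 2 + 13 = 55 ≤ 60, payoff 10 + 16 + 16 + 12 + 12 = 66.
Best is D, W, R, Q, and V with total payoff 66.

66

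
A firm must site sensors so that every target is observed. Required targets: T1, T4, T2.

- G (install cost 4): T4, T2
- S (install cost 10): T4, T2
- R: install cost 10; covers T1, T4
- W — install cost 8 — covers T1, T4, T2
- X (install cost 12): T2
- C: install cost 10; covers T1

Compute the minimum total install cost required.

The greedy cost-per-new-target heuristic would pick G and W for 12, but a cheaper cover exists.
W alone covers T1, T4, T2 — every target.
Total install cost: 8.
No cover costs less than 8.

8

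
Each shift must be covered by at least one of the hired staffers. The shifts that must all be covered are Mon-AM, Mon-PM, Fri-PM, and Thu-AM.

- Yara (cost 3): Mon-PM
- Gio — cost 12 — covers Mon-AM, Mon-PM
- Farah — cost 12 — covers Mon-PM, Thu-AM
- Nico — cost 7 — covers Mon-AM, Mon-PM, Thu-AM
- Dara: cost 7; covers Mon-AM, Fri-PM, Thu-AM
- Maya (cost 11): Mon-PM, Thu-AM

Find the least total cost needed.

10

The greedy cost-per-new-shift heuristic would pick Nico and Dara for 14, but a cheaper cover exists.
Choose Yara and Dara: together they cover Mon-AM, Mon-PM, Fri-PM, Thu-AM — every shift.
Total cost: 3 + 7 = 10.
No cover costs less than 10.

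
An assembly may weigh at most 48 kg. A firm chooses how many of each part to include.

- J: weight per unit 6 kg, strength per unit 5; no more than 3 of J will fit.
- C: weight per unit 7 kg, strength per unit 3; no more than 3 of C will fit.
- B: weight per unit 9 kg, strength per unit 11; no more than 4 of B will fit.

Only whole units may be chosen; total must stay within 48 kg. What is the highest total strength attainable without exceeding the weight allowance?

54

This is a bounded integer knapsack.
2×J and 4×B: weight 48 ≤ 48, strength 2·5 + 4·11 = 54.
1×J and 4×B: weight 42 ≤ 48, strength 1·5 + 4·11 = 49.
Best is 54.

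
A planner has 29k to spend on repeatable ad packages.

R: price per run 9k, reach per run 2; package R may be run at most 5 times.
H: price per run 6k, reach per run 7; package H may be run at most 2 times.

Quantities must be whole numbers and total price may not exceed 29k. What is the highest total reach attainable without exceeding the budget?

16

H has the best ratio (7/6); taking only H gives at most 2×7 = 14 (stopped by the supply cap of 2).
Mixing does better — 1×R and 2×H: price 21 ≤ 29, reach 1·2 + 2·7 = 16.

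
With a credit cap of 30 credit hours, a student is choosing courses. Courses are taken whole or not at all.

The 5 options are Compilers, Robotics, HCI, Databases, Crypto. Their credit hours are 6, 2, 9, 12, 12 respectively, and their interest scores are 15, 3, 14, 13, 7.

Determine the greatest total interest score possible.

Allowing fractional choices, the relaxed optimum would be about 45.6, but courses are indivisible.
Compilers + HCI + Databases: credit hours 6 + 9 + 12 = 27 ≤ 30, interest score 15 + 14 + 13 = 42.
Compilers + Robotics + HCI + Databases: credit hours 6 + 2 + 9 + 12 = 29 ≤ 30, interest score 15 + 3 + 14 + 13 = 45.
Compilers + Robotics + HCI + Crypto: credit hours 6 + 2 + 9 + 12 = 29 ≤ 30, interest score 15 + 3 + 14 + 7 = 39.
Best is Compilers, Robotics, HCI, and Databases with total interest score 45.

45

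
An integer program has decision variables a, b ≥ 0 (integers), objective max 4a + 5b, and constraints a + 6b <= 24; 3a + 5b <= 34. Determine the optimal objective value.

(a,b)=(11,0) is feasible, giving 44.
(a,b)=(10,0) is feasible, giving 40.
The best lattice point is (11,0), giving 44.

44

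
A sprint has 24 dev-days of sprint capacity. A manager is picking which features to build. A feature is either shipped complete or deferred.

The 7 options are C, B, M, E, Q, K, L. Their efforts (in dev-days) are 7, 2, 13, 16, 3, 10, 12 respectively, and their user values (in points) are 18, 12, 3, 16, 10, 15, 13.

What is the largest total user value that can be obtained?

This is a 0-1 knapsack instance.
Allowing fractional choices, the relaxed optimum would be about 57.2, but features are indivisible.
C + B + Q + L: effort 7 + 2 + 3 + 12 = 24 ≤ 24, user value 18 + 12 + 10 + 13 = 53.
C + B + Q + K: effort 7 + 2 + 3 + 10 = 22 ≤ 24, user value 18 + 12 + 10 + 15 = 55.
C + B + K: effort 7 + 2 + 10 = 19 ≤ 24, user value 18 + 12 + 15 = 45.
Best is C, B, Q, and K with total user value 55.

55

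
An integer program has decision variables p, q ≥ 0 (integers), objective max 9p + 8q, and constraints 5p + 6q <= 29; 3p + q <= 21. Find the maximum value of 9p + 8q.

Relaxing integrality, the LP optimum is 52.20 at (p,q) = (5.8, 0), which is not an integer point.
(p,q)=(5,0): 5·5+6·0=25≤29, 3·5+1·0=15≤21, objective 45.
(p,q)=(4,1): 5·4+6·1=26≤29, 3·4+1·1=13≤21, objective 44.
(p,q)=(4,0): 5·4+6·0=20≤29, 3·4+1·0=12≤21, objective 36.
The best lattice point is (5,0), giving 45.

45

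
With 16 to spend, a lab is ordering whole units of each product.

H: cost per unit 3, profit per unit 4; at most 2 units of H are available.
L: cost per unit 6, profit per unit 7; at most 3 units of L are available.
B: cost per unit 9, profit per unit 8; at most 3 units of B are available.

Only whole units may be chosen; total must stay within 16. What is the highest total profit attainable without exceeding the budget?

This is a bounded integer knapsack.
Take 1×H and 2×L: cost 15 ≤ 16, profit 1·4 + 2·7 = 18.
No other integer combination yields more.

18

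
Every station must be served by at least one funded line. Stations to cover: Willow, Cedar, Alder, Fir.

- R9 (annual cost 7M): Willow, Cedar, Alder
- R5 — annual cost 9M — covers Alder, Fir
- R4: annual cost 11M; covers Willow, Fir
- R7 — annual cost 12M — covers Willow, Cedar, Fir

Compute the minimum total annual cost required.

16

Choose R9 and R5: together they cover Willow, Cedar, Alder, Fir — every station.
Total annual cost: 7 + 9 = 16.
No cover costs less than 16.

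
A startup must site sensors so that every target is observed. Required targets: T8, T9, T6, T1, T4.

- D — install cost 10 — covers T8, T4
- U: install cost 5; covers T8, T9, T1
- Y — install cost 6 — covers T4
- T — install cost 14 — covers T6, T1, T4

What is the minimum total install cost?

19

The greedy cost-per-new-target heuristic would pick U, Y, and T for 25, but a cheaper cover exists.
Choose U and T: together they cover T8, T9, T6, T1, T4 — every target.
Total install cost: 5 + 14 = 19.
No cover costs less than 19.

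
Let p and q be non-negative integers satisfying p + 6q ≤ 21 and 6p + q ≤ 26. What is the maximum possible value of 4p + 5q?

(p,q)=(3,3) is feasible, giving 27.
(p,q)=(4,2) is feasible, giving 26.
(p,q)=(2,3) is feasible, giving 23.
No feasible integer point exceeds 27.

27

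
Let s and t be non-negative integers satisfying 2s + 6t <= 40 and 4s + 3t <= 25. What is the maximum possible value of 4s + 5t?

34

Relaxing integrality, the LP optimum is 37.22 at (s,t) = (1.67, 6.11), which is not an integer point.
(s,t)=(1,6): 2·1+6·6=38≤40, 4·1+3·6=22≤25, objective 34.
(s,t)=(2,5): 2·2+6·5=34≤40, 4·2+3·5=23≤25, objective 33.
(s,t)=(0,6): 2·0+6·6=36≤40, 4·0+3·6=18≤25, objective 30.
Maximum is 34 at (s,t)=(1,6).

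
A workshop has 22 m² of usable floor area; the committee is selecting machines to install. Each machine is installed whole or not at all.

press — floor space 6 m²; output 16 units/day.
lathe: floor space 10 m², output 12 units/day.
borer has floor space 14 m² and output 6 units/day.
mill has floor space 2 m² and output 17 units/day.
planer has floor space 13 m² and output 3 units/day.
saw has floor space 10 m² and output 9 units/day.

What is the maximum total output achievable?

45

press + lathe + mill: floor space 6 + 10 + 2 = 18 ≤ 22, output 16 + 12 + 17 = 45.
press + mill + saw: floor space 6 + 2 + 10 = 18 ≤ 22, output 16 + 17 + 9 = 42.
Best is press, lathe, and mill with total output 45.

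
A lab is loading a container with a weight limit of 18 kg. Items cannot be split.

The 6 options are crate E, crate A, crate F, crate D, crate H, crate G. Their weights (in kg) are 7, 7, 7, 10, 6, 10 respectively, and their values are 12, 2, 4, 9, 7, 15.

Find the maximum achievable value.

27

Allowing fractional choices, the relaxed optimum would be about 28.2, but items are indivisible.
crate E + crate G: weight 7 + 10 = 17 ≤ 18, value 12 + 15 = 27.
crate H + crate G: weight 6 + 10 = 16 ≤ 18, value 7 + 15 = 22.
crate E + crate D: weight 7 + 10 = 17 ≤ 18, value 12 + 9 = 21.
Best is crate E and crate G with total value 27.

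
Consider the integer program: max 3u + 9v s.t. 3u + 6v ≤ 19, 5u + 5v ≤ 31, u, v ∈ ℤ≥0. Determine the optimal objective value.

27

(u,v)=(0,3) is feasible, giving 27.
(u,v)=(1,2) is feasible, giving 21.
(u,v)=(0,2) is feasible, giving 18.
No feasible integer point exceeds 27.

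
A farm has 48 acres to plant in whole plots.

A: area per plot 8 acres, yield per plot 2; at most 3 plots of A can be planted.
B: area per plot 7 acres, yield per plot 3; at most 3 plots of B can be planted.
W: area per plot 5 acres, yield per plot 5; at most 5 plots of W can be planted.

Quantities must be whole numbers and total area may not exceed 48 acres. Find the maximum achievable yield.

1×A, 2×B, and 5×W: area 47 ≤ 48, yield 1·2 + 2·3 + 5·5 = 33.
3×B and 5×W: area 46 ≤ 48, yield 3·3 + 5·5 = 34.
Best is 34.

34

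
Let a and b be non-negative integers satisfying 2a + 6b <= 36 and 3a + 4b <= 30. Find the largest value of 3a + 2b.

30

(a,b)=(10,0): 2·10+6·0=20≤36, 3·10+4·0=30≤30, objective 30.
(a,b)=(9,0): 2·9+6·0=18≤36, 3·9+4·0=27≤30, objective 27.
The best lattice point is (10,0), giving 30.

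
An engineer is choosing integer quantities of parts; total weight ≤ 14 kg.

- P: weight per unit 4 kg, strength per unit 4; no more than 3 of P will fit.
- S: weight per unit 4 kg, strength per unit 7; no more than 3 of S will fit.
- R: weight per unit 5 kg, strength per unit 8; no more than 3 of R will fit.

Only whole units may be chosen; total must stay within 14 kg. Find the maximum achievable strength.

S has the best ratio (7/4); taking only S gives at most 3×7 = 21 (stopped by the weight limit).
Mixing does better — 1×S and 2×R: weight 14 ≤ 14, strength 1·7 + 2·8 = 23.

23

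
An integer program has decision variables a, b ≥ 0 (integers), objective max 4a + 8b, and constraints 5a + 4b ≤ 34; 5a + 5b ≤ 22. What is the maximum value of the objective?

The continuous relaxation peaks at (0, 4.4) with value 35.20; rounding to a feasible lattice point costs some objective.
(a,b)=(0,4): 5·0+4·4=16≤34, 5·0+5·4=20≤22, objective 32.
(a,b)=(1,3): 5·1+4·3=17≤34, 5·1+5·3=20≤22, objective 28.
(a,b)=(0,3): 5·0+4·3=12≤34, 5·0+5·3=15≤22, objective 24.
The best lattice point is (0,4), giving 32.

32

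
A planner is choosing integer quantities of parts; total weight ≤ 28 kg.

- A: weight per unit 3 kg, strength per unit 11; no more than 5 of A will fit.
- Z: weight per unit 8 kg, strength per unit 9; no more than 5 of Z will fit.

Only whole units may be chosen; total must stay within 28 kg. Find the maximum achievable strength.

64

5×A and 1×Z: weight 23 ≤ 28, strength 5·11 + 1·9 = 64.
4×A and 2×Z: weight 28 ≤ 28, strength 4·11 + 2·9 = 62.
Best is 64.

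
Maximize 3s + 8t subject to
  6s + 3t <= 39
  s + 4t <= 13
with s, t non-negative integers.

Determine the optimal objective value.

31

(s,t)=(5,2): 6·5+3·2=36≤39, 1·5+4·2=13≤13, objective 31.
(s,t)=(4,2): 6·4+3·2=30≤39, 1·4+4·2=12≤13, objective 28.
(s,t)=(6,1): 6·6+3·1=39≤39, 1·6+4·1=10≤13, objective 26.
(s,t)=(5,1): 6·5+3·1=33≤39, 1·5+4·1=9≤13, objective 23.
Maximum is 31 at (s,t)=(5,2).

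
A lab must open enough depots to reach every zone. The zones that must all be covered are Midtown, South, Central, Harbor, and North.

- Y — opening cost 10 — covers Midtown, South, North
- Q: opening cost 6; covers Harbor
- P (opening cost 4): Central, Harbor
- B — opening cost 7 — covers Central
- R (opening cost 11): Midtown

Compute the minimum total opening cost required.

14

Choose Y and P: together they cover Midtown, South, Central, Harbor, North — every zone.
Total opening cost: 10 + 4 = 14.
No cover costs less than 14.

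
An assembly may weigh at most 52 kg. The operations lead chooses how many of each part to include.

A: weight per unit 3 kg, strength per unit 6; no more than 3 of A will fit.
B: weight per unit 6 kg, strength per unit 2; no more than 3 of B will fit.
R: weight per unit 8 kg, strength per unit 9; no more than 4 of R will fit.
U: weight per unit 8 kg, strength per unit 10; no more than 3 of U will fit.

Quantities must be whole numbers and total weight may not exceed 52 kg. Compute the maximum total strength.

A has the best ratio (6/3); taking only A gives at most 3×6 = 18 (stopped by the supply cap of 3).
Mixing does better — 3×A, 2×R, and 3×U: weight 49 ≤ 52, strength 3·6 + 2·9 + 3·10 = 66.

66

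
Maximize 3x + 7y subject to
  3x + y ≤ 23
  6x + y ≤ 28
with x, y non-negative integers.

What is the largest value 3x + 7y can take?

(x,y)=(0,23): 3·0+1·23=23≤23, 6·0+1·23=23≤28, objective 161.
(x,y)=(0,22): 3·0+1·22=22≤23, 6·0+1·22=22≤28, objective 154.
The best lattice point is (0,23), giving 161.

161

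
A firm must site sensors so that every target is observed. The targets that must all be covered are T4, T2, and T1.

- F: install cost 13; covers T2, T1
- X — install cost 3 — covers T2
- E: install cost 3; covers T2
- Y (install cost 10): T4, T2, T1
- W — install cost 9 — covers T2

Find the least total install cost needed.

10

The greedy cost-per-new-target heuristic would pick X and Y for 13, but a cheaper cover exists.
Y alone covers T4, T2, T1 — every target.
Total install cost: 10.
No cover costs less than 10.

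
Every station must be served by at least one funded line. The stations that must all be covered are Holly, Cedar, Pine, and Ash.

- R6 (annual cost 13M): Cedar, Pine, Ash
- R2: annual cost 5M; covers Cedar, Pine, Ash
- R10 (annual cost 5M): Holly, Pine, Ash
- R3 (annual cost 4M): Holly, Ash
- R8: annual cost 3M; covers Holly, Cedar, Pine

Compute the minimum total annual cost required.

7

Choose R3 and R8: together they cover Holly, Cedar, Pine, Ash — every station.
Total annual cost: 4 + 3 = 7.
No cover costs less than 7.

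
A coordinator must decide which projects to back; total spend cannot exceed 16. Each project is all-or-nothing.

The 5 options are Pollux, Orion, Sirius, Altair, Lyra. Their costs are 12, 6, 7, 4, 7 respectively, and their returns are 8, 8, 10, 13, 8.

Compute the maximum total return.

Take Sirius and Altair: cost 7 + 4 = 11 ≤ 16, return 10 + 13 = 23.
No other feasible combination does better.

23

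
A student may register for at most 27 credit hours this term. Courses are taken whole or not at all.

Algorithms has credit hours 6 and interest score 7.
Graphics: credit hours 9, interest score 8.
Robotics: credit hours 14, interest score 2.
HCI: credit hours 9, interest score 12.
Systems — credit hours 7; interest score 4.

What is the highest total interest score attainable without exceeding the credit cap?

Allowing fractional choices, the relaxed optimum would be about 28.7, but courses are indivisible.
Algorithms + HCI + Systems: credit hours 6 + 9 + 7 = 22 ≤ 27, interest score 7 + 12 + 4 = 23.
Algorithms + Graphics + HCI: credit hours 6 + 9 + 9 = 24 ≤ 27, interest score 7 + 8 + 12 = 27.
Graphics + HCI + Systems: credit hours 9 + 9 + 7 = 25 ≤ 27, interest score 8 + 12 + 4 = 24.
Best is Algorithms, Graphics, and HCI with total interest score 27.

27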